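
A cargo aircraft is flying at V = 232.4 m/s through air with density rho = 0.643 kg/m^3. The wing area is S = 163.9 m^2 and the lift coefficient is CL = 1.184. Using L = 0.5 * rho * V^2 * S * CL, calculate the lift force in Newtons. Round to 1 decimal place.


Step 1: Calculate dynamic pressure q = 0.5 * 0.643 * 232.4^2 = 0.5 * 0.643 * 54009.76 = 17364.1378 Pa
Step 2: Multiply by wing area and lift coefficient: L = 17364.1378 * 163.9 * 1.184
Step 3: L = 2845982.192 * 1.184 = 3369642.9 N

3369642.9


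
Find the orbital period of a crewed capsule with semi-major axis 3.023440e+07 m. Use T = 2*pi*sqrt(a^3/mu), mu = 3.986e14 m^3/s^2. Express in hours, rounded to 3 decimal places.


Step 1: a^3 / mu = 2.763784e+22 / 3.986e14 = 6.933727e+07
Step 2: sqrt(6.933727e+07) = 8326.9007 s
Step 3: T = 2*pi * 8326.9007 = 52319.46 s
Step 4: T in hours = 52319.46 / 3600 = 14.533 hours

14.533


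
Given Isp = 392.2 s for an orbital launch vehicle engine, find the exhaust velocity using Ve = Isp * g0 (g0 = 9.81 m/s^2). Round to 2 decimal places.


Step 1: Ve = Isp * g0 = 392.2 * 9.81
Step 2: Ve = 3847.48 m/s

3847.48


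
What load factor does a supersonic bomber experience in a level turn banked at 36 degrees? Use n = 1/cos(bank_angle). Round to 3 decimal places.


Step 1: Convert 36 degrees to radians = 0.628319
Step 2: cos(36 deg) = 0.809017
Step 3: n = 1 / 0.809017 = 1.236

1.236


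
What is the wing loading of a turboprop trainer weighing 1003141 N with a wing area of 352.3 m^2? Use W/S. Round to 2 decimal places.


Step 1: Wing loading = W / S = 1003141 / 352.3
Step 2: Wing loading = 2847.41 N/m^2

2847.41


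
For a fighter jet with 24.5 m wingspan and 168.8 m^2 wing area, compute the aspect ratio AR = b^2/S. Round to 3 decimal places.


Step 1: b^2 = 24.5^2 = 600.25
Step 2: AR = 600.25 / 168.8 = 3.556

3.556


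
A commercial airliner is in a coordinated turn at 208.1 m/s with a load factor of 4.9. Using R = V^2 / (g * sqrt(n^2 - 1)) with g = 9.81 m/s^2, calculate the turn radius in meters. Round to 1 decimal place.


Step 1: V^2 = 208.1^2 = 43305.61
Step 2: n^2 - 1 = 4.9^2 - 1 = 23.01
Step 3: sqrt(23.01) = 4.796874
Step 4: R = 43305.61 / (9.81 * 4.796874) = 920.3 m

920.3


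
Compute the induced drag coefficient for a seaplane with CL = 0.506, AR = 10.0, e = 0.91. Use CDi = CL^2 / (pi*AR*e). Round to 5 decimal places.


Step 1: CL^2 = 0.506^2 = 0.256036
Step 2: pi * AR * e = 3.14159 * 10.0 * 0.91 = 28.588493
Step 3: CDi = 0.256036 / 28.588493 = 0.00896

0.00896


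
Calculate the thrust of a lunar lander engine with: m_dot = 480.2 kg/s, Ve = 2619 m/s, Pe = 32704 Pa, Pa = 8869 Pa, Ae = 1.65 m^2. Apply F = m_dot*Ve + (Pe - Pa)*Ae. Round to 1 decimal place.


Step 1: Momentum thrust = m_dot * Ve = 480.2 * 2619 = 1257643.8 N
Step 2: Pressure thrust = (Pe - Pa) * Ae = (32704 - 8869) * 1.65 = 39327.75 N
Step 3: Total thrust F = 1257643.8 + 39327.75 = 1296971.6 N

1296971.6


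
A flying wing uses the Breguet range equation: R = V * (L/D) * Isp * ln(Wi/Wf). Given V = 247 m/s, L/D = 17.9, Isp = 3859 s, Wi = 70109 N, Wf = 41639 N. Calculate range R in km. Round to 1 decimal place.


Step 1: Coefficient = V * (L/D) * Isp = 247 * 17.9 * 3859 = 17061796.7 m
Step 2: Wi/Wf = 70109 / 41639 = 1.683734
Step 3: ln(1.683734) = 0.521014
Step 4: R = 17061796.7 * 0.521014 = 8889434.0 m = 8889.4 km

8889.4


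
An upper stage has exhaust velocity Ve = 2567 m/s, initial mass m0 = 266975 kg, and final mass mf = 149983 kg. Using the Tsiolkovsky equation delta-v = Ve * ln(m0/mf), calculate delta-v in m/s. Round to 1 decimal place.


Step 1: Mass ratio m0/mf = 266975 / 149983 = 1.780035
Step 2: ln(1.780035) = 0.576633
Step 3: delta-v = 2567 * 0.576633 = 1480.2 m/s

1480.2


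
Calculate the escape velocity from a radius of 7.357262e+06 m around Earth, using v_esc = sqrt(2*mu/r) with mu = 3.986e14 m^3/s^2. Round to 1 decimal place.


Step 1: 2*mu/r = 2 * 3.986e14 / 7.357262e+06 = 108355526.8251
Step 2: v_esc = sqrt(108355526.8251) = 10409.4 m/s

10409.4


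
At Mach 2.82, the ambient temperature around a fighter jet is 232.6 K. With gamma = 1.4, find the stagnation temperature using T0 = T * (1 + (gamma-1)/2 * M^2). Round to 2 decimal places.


Step 1: (gamma-1)/2 = 0.2
Step 2: M^2 = 7.9524
Step 3: 1 + 0.2 * 7.9524 = 2.59048
Step 4: T0 = 232.6 * 2.59048 = 602.55 K

602.55


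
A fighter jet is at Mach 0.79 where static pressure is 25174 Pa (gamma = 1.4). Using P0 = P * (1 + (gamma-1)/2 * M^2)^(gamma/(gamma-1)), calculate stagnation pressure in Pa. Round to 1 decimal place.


Step 1: (gamma-1)/2 * M^2 = 0.2 * 0.6241 = 0.12482
Step 2: 1 + 0.12482 = 1.12482
Step 3: Exponent gamma/(gamma-1) = 3.5
Step 4: P0 = 25174 * 1.12482^3.5 = 37996.4 Pa

37996.4


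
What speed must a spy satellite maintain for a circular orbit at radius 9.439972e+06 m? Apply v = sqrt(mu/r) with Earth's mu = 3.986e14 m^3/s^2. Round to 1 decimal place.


Step 1: mu / r = 3.986e14 / 9.439972e+06 = 42224701.5139
Step 2: v = sqrt(42224701.5139) = 6498.1 m/s

6498.1


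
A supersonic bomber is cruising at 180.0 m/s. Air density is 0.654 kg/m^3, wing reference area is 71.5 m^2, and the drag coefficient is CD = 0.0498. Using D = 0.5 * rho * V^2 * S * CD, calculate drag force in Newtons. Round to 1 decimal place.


Step 1: Dynamic pressure q = 0.5 * 0.654 * 180.0^2 = 10594.8 Pa
Step 2: Drag D = q * S * CD = 10594.8 * 71.5 * 0.0498
Step 3: D = 37724.9 N

37724.9


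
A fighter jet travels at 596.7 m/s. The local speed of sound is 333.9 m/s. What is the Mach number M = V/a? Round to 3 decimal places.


Step 1: M = V / a = 596.7 / 333.9
Step 2: M = 1.787

1.787


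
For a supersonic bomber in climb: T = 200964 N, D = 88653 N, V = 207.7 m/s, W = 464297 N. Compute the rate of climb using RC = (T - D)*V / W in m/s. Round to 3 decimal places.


Step 1: Excess thrust = T - D = 200964 - 88653 = 112311 N
Step 2: Excess power = 112311 * 207.7 = 23326994.7 W
Step 3: RC = 23326994.7 / 464297 = 50.242 m/s

50.242


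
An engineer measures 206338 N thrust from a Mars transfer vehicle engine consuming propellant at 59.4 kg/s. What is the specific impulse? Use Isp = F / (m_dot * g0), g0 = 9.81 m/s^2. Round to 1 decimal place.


Step 1: m_dot * g0 = 59.4 * 9.81 = 582.71
Step 2: Isp = 206338 / 582.71 = 354.1 s

354.1


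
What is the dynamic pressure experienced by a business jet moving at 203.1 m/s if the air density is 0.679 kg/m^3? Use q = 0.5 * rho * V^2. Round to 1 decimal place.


Step 1: V^2 = 203.1^2 = 41249.61
Step 2: q = 0.5 * 0.679 * 41249.61
Step 3: q = 14004.2 Pa

14004.2


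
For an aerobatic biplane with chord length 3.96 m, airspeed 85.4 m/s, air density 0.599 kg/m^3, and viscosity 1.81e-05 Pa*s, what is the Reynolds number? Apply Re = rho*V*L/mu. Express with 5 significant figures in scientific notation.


Step 1: Numerator = rho * V * L = 0.599 * 85.4 * 3.96 = 202.572216
Step 2: Re = 202.572216 / 1.81e-05
Step 3: Re = 1.1192e+07

1.1192e+07


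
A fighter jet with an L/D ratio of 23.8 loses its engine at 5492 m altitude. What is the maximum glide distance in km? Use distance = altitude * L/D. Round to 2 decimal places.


Step 1: Glide distance = altitude * L/D = 5492 * 23.8 = 130709.6 m
Step 2: Convert to km: 130709.6 / 1000 = 130.71 km

130.71


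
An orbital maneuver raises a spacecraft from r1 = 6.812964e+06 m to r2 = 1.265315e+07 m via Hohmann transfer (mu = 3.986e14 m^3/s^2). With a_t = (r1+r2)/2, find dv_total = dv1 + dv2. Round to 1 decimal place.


Step 1: Transfer semi-major axis a_t = (6.812964e+06 + 1.265315e+07) / 2 = 9.733057e+06 m
Step 2: v1 (circular at r1) = sqrt(mu/r1) = 7648.93 m/s
Step 3: v_t1 = sqrt(mu*(2/r1 - 1/a_t)) = 8721.18 m/s
Step 4: dv1 = |8721.18 - 7648.93| = 1072.25 m/s
Step 5: v2 (circular at r2) = 5612.67 m/s, v_t2 = 4695.83 m/s
Step 6: dv2 = |5612.67 - 4695.83| = 916.83 m/s
Step 7: Total delta-v = 1072.25 + 916.83 = 1989.1 m/s

1989.1


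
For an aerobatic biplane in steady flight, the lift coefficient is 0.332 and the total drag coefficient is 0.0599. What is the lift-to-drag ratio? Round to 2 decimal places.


Step 1: L/D = CL / CD = 0.332 / 0.0599
Step 2: L/D = 5.54

5.54


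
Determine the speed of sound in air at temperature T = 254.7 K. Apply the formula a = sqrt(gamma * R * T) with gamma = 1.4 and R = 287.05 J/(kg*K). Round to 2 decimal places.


Step 1: gamma * R * T = 1.4 * 287.05 * 254.7 = 102356.289
Step 2: a = sqrt(102356.289) = 319.93 m/s

319.93


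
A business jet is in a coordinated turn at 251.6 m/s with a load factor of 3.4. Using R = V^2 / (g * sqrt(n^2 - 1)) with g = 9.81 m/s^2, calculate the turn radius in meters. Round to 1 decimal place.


Step 1: V^2 = 251.6^2 = 63302.56
Step 2: n^2 - 1 = 3.4^2 - 1 = 10.56
Step 3: sqrt(10.56) = 3.249615
Step 4: R = 63302.56 / (9.81 * 3.249615) = 1985.7 m

1985.7


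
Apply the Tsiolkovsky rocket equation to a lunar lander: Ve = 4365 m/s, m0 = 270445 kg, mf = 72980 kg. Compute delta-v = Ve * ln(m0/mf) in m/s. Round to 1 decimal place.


Step 1: Mass ratio m0/mf = 270445 / 72980 = 3.705741
Step 2: ln(3.705741) = 1.309883
Step 3: delta-v = 4365 * 1.309883 = 5717.6 m/s

5717.6


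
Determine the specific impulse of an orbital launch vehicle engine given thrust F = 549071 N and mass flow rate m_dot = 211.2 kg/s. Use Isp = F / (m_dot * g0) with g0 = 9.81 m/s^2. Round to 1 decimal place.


Step 1: m_dot * g0 = 211.2 * 9.81 = 2071.87
Step 2: Isp = 549071 / 2071.87 = 265.0 s

265.0


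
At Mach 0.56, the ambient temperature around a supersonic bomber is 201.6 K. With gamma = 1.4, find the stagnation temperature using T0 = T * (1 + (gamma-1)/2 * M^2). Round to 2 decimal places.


Step 1: (gamma-1)/2 = 0.2
Step 2: M^2 = 0.3136
Step 3: 1 + 0.2 * 0.3136 = 1.06272
Step 4: T0 = 201.6 * 1.06272 = 214.24 K

214.24


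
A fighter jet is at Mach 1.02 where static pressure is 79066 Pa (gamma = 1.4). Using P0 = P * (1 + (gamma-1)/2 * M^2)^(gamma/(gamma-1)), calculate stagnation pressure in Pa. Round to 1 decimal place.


Step 1: (gamma-1)/2 * M^2 = 0.2 * 1.0404 = 0.20808
Step 2: 1 + 0.20808 = 1.20808
Step 3: Exponent gamma/(gamma-1) = 3.5
Step 4: P0 = 79066 * 1.20808^3.5 = 153223.3 Pa

153223.3


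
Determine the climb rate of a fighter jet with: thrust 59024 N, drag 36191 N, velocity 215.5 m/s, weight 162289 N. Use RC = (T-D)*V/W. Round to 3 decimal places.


Step 1: Excess thrust = T - D = 59024 - 36191 = 22833 N
Step 2: Excess power = 22833 * 215.5 = 4920511.5 W
Step 3: RC = 4920511.5 / 162289 = 30.319 m/s

30.319


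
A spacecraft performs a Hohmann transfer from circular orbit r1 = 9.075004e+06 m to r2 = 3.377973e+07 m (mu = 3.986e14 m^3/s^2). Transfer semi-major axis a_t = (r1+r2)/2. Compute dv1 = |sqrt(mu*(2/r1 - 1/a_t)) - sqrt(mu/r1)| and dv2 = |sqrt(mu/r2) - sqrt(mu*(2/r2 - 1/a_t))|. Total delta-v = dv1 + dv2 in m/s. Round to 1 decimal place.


Step 1: Transfer semi-major axis a_t = (9.075004e+06 + 3.377973e+07) / 2 = 2.142737e+07 m
Step 2: v1 (circular at r1) = sqrt(mu/r1) = 6627.43 m/s
Step 3: v_t1 = sqrt(mu*(2/r1 - 1/a_t)) = 8321.26 m/s
Step 4: dv1 = |8321.26 - 6627.43| = 1693.83 m/s
Step 5: v2 (circular at r2) = 3435.11 m/s, v_t2 = 2235.53 m/s
Step 6: dv2 = |3435.11 - 2235.53| = 1199.58 m/s
Step 7: Total delta-v = 1693.83 + 1199.58 = 2893.4 m/s

2893.4


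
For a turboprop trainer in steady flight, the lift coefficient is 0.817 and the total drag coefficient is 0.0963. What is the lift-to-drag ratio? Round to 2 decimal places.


Step 1: L/D = CL / CD = 0.817 / 0.0963
Step 2: L/D = 8.48

8.48


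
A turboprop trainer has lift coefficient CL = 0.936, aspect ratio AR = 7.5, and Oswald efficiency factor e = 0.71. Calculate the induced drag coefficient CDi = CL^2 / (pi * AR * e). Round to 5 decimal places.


Step 1: CL^2 = 0.936^2 = 0.876096
Step 2: pi * AR * e = 3.14159 * 7.5 * 0.71 = 16.728981
Step 3: CDi = 0.876096 / 16.728981 = 0.05237

0.05237


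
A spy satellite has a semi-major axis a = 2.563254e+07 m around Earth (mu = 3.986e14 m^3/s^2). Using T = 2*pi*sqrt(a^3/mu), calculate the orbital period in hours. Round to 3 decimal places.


Step 1: a^3 / mu = 1.684127e+22 / 3.986e14 = 4.225106e+07
Step 2: sqrt(4.225106e+07) = 6500.0817 s
Step 3: T = 2*pi * 6500.0817 = 40841.22 s
Step 4: T in hours = 40841.22 / 3600 = 11.345 hours

11.345


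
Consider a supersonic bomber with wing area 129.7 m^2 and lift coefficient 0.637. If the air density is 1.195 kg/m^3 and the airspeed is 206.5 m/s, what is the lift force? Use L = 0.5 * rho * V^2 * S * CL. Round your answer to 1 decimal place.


Step 1: Calculate dynamic pressure q = 0.5 * 1.195 * 206.5^2 = 0.5 * 1.195 * 42642.25 = 25478.7444 Pa
Step 2: Multiply by wing area and lift coefficient: L = 25478.7444 * 129.7 * 0.637
Step 3: L = 3304593.1454 * 0.637 = 2105025.8 N

2105025.8


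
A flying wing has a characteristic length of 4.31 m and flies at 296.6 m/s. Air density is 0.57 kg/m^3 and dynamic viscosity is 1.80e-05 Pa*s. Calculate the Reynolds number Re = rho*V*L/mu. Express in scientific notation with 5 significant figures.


Step 1: Numerator = rho * V * L = 0.57 * 296.6 * 4.31 = 728.65722
Step 2: Re = 728.65722 / 1.80e-05
Step 3: Re = 4.0481e+07

4.0481e+07


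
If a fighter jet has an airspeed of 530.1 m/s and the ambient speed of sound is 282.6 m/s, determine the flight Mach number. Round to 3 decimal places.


Step 1: M = V / a = 530.1 / 282.6
Step 2: M = 1.876

1.876


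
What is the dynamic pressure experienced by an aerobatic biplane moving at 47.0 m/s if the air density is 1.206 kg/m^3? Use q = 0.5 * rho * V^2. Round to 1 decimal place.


Step 1: V^2 = 47.0^2 = 2209.0
Step 2: q = 0.5 * 1.206 * 2209.0
Step 3: q = 1332.0 Pa

1332.0


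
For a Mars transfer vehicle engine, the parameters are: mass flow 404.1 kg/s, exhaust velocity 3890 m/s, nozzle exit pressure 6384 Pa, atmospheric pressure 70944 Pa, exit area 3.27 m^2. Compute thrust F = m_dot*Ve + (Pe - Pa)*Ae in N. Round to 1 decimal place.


Step 1: Momentum thrust = m_dot * Ve = 404.1 * 3890 = 1571949.0 N
Step 2: Pressure thrust = (Pe - Pa) * Ae = (6384 - 70944) * 3.27 = -211111.20 N
Step 3: Total thrust F = 1571949.0 + -211111.20 = 1360837.8 N

1360837.8


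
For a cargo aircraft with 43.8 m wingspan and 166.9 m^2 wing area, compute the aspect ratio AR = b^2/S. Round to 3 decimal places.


Step 1: b^2 = 43.8^2 = 1918.44
Step 2: AR = 1918.44 / 166.9 = 11.495

11.495


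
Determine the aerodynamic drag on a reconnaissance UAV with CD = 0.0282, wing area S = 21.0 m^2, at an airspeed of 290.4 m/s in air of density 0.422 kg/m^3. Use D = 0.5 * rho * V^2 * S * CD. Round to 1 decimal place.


Step 1: Dynamic pressure q = 0.5 * 0.422 * 290.4^2 = 17794.0858 Pa
Step 2: Drag D = q * S * CD = 17794.0858 * 21.0 * 0.0282
Step 3: D = 10537.7 N

10537.7


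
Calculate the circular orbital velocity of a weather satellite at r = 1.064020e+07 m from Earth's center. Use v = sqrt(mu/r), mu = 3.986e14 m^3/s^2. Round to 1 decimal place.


Step 1: mu / r = 3.986e14 / 1.064020e+07 = 37461701.8477
Step 2: v = sqrt(37461701.8477) = 6120.6 m/s

6120.6


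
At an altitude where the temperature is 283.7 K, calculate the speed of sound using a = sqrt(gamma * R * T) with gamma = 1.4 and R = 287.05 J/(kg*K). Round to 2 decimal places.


Step 1: gamma * R * T = 1.4 * 287.05 * 283.7 = 114010.519
Step 2: a = sqrt(114010.519) = 337.65 m/s

337.65


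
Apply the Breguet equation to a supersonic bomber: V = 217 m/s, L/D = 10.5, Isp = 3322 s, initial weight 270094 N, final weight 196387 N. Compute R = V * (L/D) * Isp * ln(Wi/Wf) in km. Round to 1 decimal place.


Step 1: Coefficient = V * (L/D) * Isp = 217 * 10.5 * 3322 = 7569177.0 m
Step 2: Wi/Wf = 270094 / 196387 = 1.375315
Step 3: ln(1.375315) = 0.318683
Step 4: R = 7569177.0 * 0.318683 = 2412166.9 m = 2412.2 km

2412.2


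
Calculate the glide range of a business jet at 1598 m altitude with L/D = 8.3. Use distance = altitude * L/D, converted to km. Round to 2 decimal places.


Step 1: Glide distance = altitude * L/D = 1598 * 8.3 = 13263.4 m
Step 2: Convert to km: 13263.4 / 1000 = 13.26 km

13.26


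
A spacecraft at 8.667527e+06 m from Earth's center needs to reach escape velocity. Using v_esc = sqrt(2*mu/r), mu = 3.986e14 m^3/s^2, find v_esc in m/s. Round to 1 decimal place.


Step 1: 2*mu/r = 2 * 3.986e14 / 8.667527e+06 = 91975485.049
Step 2: v_esc = sqrt(91975485.049) = 9590.4 m/s

9590.4


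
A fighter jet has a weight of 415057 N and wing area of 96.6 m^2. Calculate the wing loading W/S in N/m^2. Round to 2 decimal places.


Step 1: Wing loading = W / S = 415057 / 96.6
Step 2: Wing loading = 4296.66 N/m^2

4296.66


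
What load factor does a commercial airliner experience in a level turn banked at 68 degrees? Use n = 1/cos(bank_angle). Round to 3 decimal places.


Step 1: Convert 68 degrees to radians = 1.186824
Step 2: cos(68 deg) = 0.374607
Step 3: n = 1 / 0.374607 = 2.669

2.669


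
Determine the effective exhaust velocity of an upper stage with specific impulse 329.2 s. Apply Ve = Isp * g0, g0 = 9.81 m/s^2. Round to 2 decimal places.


Step 1: Ve = Isp * g0 = 329.2 * 9.81
Step 2: Ve = 3229.45 m/s

3229.45


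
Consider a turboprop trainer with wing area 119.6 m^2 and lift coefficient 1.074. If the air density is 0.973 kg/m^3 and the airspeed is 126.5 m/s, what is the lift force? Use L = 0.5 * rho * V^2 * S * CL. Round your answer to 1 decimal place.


Step 1: Calculate dynamic pressure q = 0.5 * 0.973 * 126.5^2 = 0.5 * 0.973 * 16002.25 = 7785.0946 Pa
Step 2: Multiply by wing area and lift coefficient: L = 7785.0946 * 119.6 * 1.074
Step 3: L = 931097.3171 * 1.074 = 999998.5 N

999998.5


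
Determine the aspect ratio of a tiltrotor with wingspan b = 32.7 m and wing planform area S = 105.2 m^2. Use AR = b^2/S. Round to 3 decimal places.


Step 1: b^2 = 32.7^2 = 1069.29
Step 2: AR = 1069.29 / 105.2 = 10.164

10.164


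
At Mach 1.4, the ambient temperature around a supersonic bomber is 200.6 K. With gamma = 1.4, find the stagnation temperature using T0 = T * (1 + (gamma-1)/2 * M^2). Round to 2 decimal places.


Step 1: (gamma-1)/2 = 0.2
Step 2: M^2 = 1.96
Step 3: 1 + 0.2 * 1.96 = 1.392
Step 4: T0 = 200.6 * 1.392 = 279.24 K

279.24


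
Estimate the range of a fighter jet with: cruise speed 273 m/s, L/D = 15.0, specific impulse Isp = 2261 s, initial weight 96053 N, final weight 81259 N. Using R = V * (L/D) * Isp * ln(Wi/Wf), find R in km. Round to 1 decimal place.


Step 1: Coefficient = V * (L/D) * Isp = 273 * 15.0 * 2261 = 9258795.0 m
Step 2: Wi/Wf = 96053 / 81259 = 1.18206
Step 3: ln(1.18206) = 0.167259
Step 4: R = 9258795.0 * 0.167259 = 1548612.5 m = 1548.6 km

1548.6


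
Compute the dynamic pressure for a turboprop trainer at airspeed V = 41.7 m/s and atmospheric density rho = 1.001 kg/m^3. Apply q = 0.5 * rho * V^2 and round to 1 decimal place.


Step 1: V^2 = 41.7^2 = 1738.89
Step 2: q = 0.5 * 1.001 * 1738.89
Step 3: q = 870.3 Pa

870.3


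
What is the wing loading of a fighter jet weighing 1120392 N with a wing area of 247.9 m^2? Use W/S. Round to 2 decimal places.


Step 1: Wing loading = W / S = 1120392 / 247.9
Step 2: Wing loading = 4519.53 N/m^2

4519.53


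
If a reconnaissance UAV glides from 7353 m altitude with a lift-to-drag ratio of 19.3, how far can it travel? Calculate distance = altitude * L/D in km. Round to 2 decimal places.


Step 1: Glide distance = altitude * L/D = 7353 * 19.3 = 141912.9 m
Step 2: Convert to km: 141912.9 / 1000 = 141.91 km

141.91


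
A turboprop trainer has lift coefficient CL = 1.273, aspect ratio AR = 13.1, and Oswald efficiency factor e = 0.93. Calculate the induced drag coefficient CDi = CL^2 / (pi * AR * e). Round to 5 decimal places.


Step 1: CL^2 = 1.273^2 = 1.620529
Step 2: pi * AR * e = 3.14159 * 13.1 * 0.93 = 38.274023
Step 3: CDi = 1.620529 / 38.274023 = 0.04234

0.04234


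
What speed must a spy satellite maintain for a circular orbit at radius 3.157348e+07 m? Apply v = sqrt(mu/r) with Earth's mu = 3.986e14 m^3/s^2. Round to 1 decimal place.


Step 1: mu / r = 3.986e14 / 3.157348e+07 = 12624519.0584
Step 2: v = sqrt(12624519.0584) = 3553.1 m/s

3553.1


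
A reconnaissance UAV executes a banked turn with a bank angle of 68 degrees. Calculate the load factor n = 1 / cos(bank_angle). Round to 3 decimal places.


Step 1: Convert 68 degrees to radians = 1.186824
Step 2: cos(68 deg) = 0.374607
Step 3: n = 1 / 0.374607 = 2.669

2.669


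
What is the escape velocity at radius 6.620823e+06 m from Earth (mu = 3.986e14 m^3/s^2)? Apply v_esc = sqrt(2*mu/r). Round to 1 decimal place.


Step 1: 2*mu/r = 2 * 3.986e14 / 6.620823e+06 = 120407991.5745
Step 2: v_esc = sqrt(120407991.5745) = 10973.1 m/s

10973.1


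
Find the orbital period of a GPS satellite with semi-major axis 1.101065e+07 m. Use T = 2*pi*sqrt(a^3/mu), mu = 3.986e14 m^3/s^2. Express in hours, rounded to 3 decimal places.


Step 1: a^3 / mu = 1.334870e+21 / 3.986e14 = 3.348895e+06
Step 2: sqrt(3.348895e+06) = 1829.9987 s
Step 3: T = 2*pi * 1829.9987 = 11498.22 s
Step 4: T in hours = 11498.22 / 3600 = 3.194 hours

3.194


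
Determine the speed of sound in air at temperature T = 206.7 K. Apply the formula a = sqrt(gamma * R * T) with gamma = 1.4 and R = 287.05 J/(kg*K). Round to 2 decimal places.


Step 1: gamma * R * T = 1.4 * 287.05 * 206.7 = 83066.529
Step 2: a = sqrt(83066.529) = 288.21 m/s

288.21


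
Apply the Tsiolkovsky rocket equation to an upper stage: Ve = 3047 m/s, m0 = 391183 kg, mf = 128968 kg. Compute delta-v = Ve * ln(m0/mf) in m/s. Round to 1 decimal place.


Step 1: Mass ratio m0/mf = 391183 / 128968 = 3.033179
Step 2: ln(3.033179) = 1.109611
Step 3: delta-v = 3047 * 1.109611 = 3381.0 m/s

3381.0


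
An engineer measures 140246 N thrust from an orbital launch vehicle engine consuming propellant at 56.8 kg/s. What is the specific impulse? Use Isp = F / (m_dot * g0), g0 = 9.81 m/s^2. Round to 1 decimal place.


Step 1: m_dot * g0 = 56.8 * 9.81 = 557.21
Step 2: Isp = 140246 / 557.21 = 251.7 s

251.7


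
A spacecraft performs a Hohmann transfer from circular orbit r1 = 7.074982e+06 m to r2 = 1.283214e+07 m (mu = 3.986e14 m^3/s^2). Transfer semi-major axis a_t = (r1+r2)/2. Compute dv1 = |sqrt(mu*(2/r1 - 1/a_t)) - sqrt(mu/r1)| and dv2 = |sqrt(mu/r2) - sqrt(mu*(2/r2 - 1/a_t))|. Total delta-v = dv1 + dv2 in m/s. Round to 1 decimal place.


Step 1: Transfer semi-major axis a_t = (7.074982e+06 + 1.283214e+07) / 2 = 9.953561e+06 m
Step 2: v1 (circular at r1) = sqrt(mu/r1) = 7505.96 m/s
Step 3: v_t1 = sqrt(mu*(2/r1 - 1/a_t)) = 8522.49 m/s
Step 4: dv1 = |8522.49 - 7505.96| = 1016.53 m/s
Step 5: v2 (circular at r2) = 5573.39 m/s, v_t2 = 4698.86 m/s
Step 6: dv2 = |5573.39 - 4698.86| = 874.53 m/s
Step 7: Total delta-v = 1016.53 + 874.53 = 1891.1 m/s

1891.1


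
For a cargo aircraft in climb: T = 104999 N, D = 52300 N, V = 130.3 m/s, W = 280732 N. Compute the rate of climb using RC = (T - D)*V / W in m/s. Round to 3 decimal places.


Step 1: Excess thrust = T - D = 104999 - 52300 = 52699 N
Step 2: Excess power = 52699 * 130.3 = 6866679.7 W
Step 3: RC = 6866679.7 / 280732 = 24.460 m/s

24.460


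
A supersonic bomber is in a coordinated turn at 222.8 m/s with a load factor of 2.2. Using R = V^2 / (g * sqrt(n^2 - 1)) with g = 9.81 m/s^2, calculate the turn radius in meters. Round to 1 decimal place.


Step 1: V^2 = 222.8^2 = 49639.84
Step 2: n^2 - 1 = 2.2^2 - 1 = 3.84
Step 3: sqrt(3.84) = 1.959592
Step 4: R = 49639.84 / (9.81 * 1.959592) = 2582.2 m

2582.2


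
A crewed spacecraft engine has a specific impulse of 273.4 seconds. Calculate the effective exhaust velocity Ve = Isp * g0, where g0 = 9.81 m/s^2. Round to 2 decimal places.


Step 1: Ve = Isp * g0 = 273.4 * 9.81
Step 2: Ve = 2682.05 m/s

2682.05


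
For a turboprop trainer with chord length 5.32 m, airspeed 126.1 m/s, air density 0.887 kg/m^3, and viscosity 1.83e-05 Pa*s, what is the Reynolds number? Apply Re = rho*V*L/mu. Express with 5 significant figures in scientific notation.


Step 1: Numerator = rho * V * L = 0.887 * 126.1 * 5.32 = 595.045724
Step 2: Re = 595.045724 / 1.83e-05
Step 3: Re = 3.2516e+07

3.2516e+07


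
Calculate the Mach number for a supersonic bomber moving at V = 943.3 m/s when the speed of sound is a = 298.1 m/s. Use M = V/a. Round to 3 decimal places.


Step 1: M = V / a = 943.3 / 298.1
Step 2: M = 3.164

3.164


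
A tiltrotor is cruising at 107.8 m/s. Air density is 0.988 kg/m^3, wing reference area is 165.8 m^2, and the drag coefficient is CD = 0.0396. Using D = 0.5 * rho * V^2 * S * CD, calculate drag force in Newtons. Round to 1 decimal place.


Step 1: Dynamic pressure q = 0.5 * 0.988 * 107.8^2 = 5740.695 Pa
Step 2: Drag D = q * S * CD = 5740.695 * 165.8 * 0.0396
Step 3: D = 37691.6 N

37691.6


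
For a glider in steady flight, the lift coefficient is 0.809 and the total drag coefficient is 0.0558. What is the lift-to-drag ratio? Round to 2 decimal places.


Step 1: L/D = CL / CD = 0.809 / 0.0558
Step 2: L/D = 14.50

14.50


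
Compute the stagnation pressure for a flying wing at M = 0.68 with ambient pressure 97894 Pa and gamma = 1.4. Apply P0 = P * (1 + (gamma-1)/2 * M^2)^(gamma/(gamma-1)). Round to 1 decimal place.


Step 1: (gamma-1)/2 * M^2 = 0.2 * 0.4624 = 0.09248
Step 2: 1 + 0.09248 = 1.09248
Step 3: Exponent gamma/(gamma-1) = 3.5
Step 4: P0 = 97894 * 1.09248^3.5 = 133414.6 Pa

133414.6


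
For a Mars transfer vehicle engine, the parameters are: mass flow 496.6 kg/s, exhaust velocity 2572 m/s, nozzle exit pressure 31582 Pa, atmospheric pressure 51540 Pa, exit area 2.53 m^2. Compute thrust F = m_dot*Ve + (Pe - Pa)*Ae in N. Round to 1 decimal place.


Step 1: Momentum thrust = m_dot * Ve = 496.6 * 2572 = 1277255.2 N
Step 2: Pressure thrust = (Pe - Pa) * Ae = (31582 - 51540) * 2.53 = -50493.74 N
Step 3: Total thrust F = 1277255.2 + -50493.74 = 1226761.5 N

1226761.5


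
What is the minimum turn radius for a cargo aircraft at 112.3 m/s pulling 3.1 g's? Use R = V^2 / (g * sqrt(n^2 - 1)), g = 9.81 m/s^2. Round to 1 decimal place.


Step 1: V^2 = 112.3^2 = 12611.29
Step 2: n^2 - 1 = 3.1^2 - 1 = 8.61
Step 3: sqrt(8.61) = 2.93428
Step 4: R = 12611.29 / (9.81 * 2.93428) = 438.1 m

438.1


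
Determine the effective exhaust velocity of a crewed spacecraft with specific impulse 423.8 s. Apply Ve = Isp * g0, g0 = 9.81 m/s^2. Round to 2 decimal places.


Step 1: Ve = Isp * g0 = 423.8 * 9.81
Step 2: Ve = 4157.48 m/s

4157.48


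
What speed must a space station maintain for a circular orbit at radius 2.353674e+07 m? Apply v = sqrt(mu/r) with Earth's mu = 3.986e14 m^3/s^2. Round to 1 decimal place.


Step 1: mu / r = 3.986e14 / 2.353674e+07 = 16935225.524
Step 2: v = sqrt(16935225.524) = 4115.2 m/s

4115.2


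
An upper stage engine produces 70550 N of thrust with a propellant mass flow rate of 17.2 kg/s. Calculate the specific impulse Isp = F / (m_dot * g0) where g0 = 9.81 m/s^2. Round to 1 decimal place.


Step 1: m_dot * g0 = 17.2 * 9.81 = 168.73
Step 2: Isp = 70550 / 168.73 = 418.1 s

418.1


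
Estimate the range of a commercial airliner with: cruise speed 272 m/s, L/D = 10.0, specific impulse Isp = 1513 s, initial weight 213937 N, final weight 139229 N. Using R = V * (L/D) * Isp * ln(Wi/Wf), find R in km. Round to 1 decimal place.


Step 1: Coefficient = V * (L/D) * Isp = 272 * 10.0 * 1513 = 4115360.0 m
Step 2: Wi/Wf = 213937 / 139229 = 1.536584
Step 3: ln(1.536584) = 0.429562
Step 4: R = 4115360.0 * 0.429562 = 1767800.3 m = 1767.8 km

1767.8


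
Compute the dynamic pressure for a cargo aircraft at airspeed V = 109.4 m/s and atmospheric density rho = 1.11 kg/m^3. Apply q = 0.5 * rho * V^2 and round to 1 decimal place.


Step 1: V^2 = 109.4^2 = 11968.36
Step 2: q = 0.5 * 1.11 * 11968.36
Step 3: q = 6642.4 Pa

6642.4


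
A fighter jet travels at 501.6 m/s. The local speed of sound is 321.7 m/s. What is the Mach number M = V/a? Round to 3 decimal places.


Step 1: M = V / a = 501.6 / 321.7
Step 2: M = 1.559

1.559


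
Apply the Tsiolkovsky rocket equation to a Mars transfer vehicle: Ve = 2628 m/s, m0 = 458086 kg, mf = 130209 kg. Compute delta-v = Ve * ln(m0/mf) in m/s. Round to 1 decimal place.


Step 1: Mass ratio m0/mf = 458086 / 130209 = 3.518082
Step 2: ln(3.518082) = 1.257916
Step 3: delta-v = 2628 * 1.257916 = 3305.8 m/s

3305.8


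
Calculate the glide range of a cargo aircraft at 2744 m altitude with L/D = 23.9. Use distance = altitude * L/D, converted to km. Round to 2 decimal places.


Step 1: Glide distance = altitude * L/D = 2744 * 23.9 = 65581.6 m
Step 2: Convert to km: 65581.6 / 1000 = 65.58 km

65.58


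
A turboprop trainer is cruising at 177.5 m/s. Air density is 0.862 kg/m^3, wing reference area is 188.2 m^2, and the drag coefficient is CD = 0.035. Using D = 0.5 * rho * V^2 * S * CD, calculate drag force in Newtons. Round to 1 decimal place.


Step 1: Dynamic pressure q = 0.5 * 0.862 * 177.5^2 = 13579.1938 Pa
Step 2: Drag D = q * S * CD = 13579.1938 * 188.2 * 0.035
Step 3: D = 89446.1 N

89446.1


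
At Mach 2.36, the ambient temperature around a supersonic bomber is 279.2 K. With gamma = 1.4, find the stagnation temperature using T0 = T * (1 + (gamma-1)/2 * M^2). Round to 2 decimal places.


Step 1: (gamma-1)/2 = 0.2
Step 2: M^2 = 5.5696
Step 3: 1 + 0.2 * 5.5696 = 2.11392
Step 4: T0 = 279.2 * 2.11392 = 590.21 K

590.21


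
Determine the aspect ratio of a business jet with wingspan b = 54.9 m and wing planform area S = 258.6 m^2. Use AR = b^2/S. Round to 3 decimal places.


Step 1: b^2 = 54.9^2 = 3014.01
Step 2: AR = 3014.01 / 258.6 = 11.655

11.655


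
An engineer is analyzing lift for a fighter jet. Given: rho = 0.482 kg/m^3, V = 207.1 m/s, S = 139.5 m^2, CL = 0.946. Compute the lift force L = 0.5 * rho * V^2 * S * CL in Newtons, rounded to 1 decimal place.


Step 1: Calculate dynamic pressure q = 0.5 * 0.482 * 207.1^2 = 0.5 * 0.482 * 42890.41 = 10336.5888 Pa
Step 2: Multiply by wing area and lift coefficient: L = 10336.5888 * 139.5 * 0.946
Step 3: L = 1441954.139 * 0.946 = 1364088.6 N

1364088.6


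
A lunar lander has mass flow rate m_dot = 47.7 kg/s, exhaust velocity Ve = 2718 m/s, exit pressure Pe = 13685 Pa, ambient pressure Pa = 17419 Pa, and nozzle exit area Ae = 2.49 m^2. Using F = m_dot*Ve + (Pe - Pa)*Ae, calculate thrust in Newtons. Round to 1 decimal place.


Step 1: Momentum thrust = m_dot * Ve = 47.7 * 2718 = 129648.6 N
Step 2: Pressure thrust = (Pe - Pa) * Ae = (13685 - 17419) * 2.49 = -9297.66 N
Step 3: Total thrust F = 129648.6 + -9297.66 = 120350.9 N

120350.9


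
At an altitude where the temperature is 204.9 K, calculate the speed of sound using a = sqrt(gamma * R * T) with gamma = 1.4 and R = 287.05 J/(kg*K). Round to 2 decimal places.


Step 1: gamma * R * T = 1.4 * 287.05 * 204.9 = 82343.163
Step 2: a = sqrt(82343.163) = 286.95 m/s

286.95


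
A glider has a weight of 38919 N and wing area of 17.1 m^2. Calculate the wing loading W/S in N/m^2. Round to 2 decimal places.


Step 1: Wing loading = W / S = 38919 / 17.1
Step 2: Wing loading = 2275.96 N/m^2

2275.96


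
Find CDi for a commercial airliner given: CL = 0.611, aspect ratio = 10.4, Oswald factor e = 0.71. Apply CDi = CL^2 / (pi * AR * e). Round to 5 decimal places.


Step 1: CL^2 = 0.611^2 = 0.373321
Step 2: pi * AR * e = 3.14159 * 10.4 * 0.71 = 23.19752
Step 3: CDi = 0.373321 / 23.19752 = 0.01609

0.01609


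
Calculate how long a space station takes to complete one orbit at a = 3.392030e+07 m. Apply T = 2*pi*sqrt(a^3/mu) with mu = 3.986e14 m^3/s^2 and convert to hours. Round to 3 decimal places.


Step 1: a^3 / mu = 3.902825e+22 / 3.986e14 = 9.791332e+07
Step 2: sqrt(9.791332e+07) = 9895.1158 s
Step 3: T = 2*pi * 9895.1158 = 62172.85 s
Step 4: T in hours = 62172.85 / 3600 = 17.270 hours

17.270


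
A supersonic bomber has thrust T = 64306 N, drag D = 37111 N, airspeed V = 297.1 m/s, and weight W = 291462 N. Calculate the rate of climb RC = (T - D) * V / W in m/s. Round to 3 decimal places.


Step 1: Excess thrust = T - D = 64306 - 37111 = 27195 N
Step 2: Excess power = 27195 * 297.1 = 8079634.5 W
Step 3: RC = 8079634.5 / 291462 = 27.721 m/s

27.721


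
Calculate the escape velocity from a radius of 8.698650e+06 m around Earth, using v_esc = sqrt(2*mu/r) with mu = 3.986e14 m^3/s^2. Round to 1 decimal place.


Step 1: 2*mu/r = 2 * 3.986e14 / 8.698650e+06 = 91646404.9019
Step 2: v_esc = sqrt(91646404.9019) = 9573.2 m/s

9573.2


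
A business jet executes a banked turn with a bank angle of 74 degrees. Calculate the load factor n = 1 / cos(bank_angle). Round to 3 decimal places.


Step 1: Convert 74 degrees to radians = 1.291544
Step 2: cos(74 deg) = 0.275637
Step 3: n = 1 / 0.275637 = 3.628

3.628


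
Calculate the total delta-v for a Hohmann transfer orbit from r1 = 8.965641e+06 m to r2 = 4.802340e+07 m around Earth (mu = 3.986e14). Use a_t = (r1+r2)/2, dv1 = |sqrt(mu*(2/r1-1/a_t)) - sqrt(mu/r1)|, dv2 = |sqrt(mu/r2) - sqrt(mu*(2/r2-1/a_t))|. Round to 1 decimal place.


Step 1: Transfer semi-major axis a_t = (8.965641e+06 + 4.802340e+07) / 2 = 2.849452e+07 m
Step 2: v1 (circular at r1) = sqrt(mu/r1) = 6667.73 m/s
Step 3: v_t1 = sqrt(mu*(2/r1 - 1/a_t)) = 8656.13 m/s
Step 4: dv1 = |8656.13 - 6667.73| = 1988.4 m/s
Step 5: v2 (circular at r2) = 2880.99 m/s, v_t2 = 1616.04 m/s
Step 6: dv2 = |2880.99 - 1616.04| = 1264.95 m/s
Step 7: Total delta-v = 1988.4 + 1264.95 = 3253.4 m/s

3253.4


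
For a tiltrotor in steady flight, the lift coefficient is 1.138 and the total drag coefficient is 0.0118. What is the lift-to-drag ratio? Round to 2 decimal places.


Step 1: L/D = CL / CD = 1.138 / 0.0118
Step 2: L/D = 96.44

96.44


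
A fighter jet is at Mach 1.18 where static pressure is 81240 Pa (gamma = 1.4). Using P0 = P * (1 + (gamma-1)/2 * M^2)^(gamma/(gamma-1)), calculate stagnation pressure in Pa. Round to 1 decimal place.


Step 1: (gamma-1)/2 * M^2 = 0.2 * 1.3924 = 0.27848
Step 2: 1 + 0.27848 = 1.27848
Step 3: Exponent gamma/(gamma-1) = 3.5
Step 4: P0 = 81240 * 1.27848^3.5 = 191954.7 Pa

191954.7


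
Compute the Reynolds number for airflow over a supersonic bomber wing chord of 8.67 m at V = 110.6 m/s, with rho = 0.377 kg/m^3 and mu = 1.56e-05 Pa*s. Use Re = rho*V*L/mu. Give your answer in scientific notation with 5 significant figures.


Step 1: Numerator = rho * V * L = 0.377 * 110.6 * 8.67 = 361.506054
Step 2: Re = 361.506054 / 1.56e-05
Step 3: Re = 2.3173e+07

2.3173e+07


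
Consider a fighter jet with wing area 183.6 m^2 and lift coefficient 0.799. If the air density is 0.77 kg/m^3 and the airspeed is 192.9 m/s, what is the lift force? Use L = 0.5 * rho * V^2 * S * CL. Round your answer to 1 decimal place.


Step 1: Calculate dynamic pressure q = 0.5 * 0.77 * 192.9^2 = 0.5 * 0.77 * 37210.41 = 14326.0079 Pa
Step 2: Multiply by wing area and lift coefficient: L = 14326.0079 * 183.6 * 0.799
Step 3: L = 2630255.0413 * 0.799 = 2101573.8 N

2101573.8


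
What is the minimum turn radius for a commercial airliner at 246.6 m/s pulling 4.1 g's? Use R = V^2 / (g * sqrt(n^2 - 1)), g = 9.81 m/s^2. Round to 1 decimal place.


Step 1: V^2 = 246.6^2 = 60811.56
Step 2: n^2 - 1 = 4.1^2 - 1 = 15.81
Step 3: sqrt(15.81) = 3.976179
Step 4: R = 60811.56 / (9.81 * 3.976179) = 1559.0 m

1559.0


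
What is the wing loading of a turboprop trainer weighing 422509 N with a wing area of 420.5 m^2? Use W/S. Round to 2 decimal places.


Step 1: Wing loading = W / S = 422509 / 420.5
Step 2: Wing loading = 1004.78 N/m^2

1004.78


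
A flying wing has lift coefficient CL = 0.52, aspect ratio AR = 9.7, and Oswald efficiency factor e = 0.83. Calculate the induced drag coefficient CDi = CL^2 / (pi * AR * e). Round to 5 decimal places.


Step 1: CL^2 = 0.52^2 = 0.2704
Step 2: pi * AR * e = 3.14159 * 9.7 * 0.83 = 25.292962
Step 3: CDi = 0.2704 / 25.292962 = 0.01069

0.01069


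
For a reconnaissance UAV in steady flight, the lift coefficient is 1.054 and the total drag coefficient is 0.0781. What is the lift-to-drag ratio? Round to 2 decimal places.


Step 1: L/D = CL / CD = 1.054 / 0.0781
Step 2: L/D = 13.50

13.50


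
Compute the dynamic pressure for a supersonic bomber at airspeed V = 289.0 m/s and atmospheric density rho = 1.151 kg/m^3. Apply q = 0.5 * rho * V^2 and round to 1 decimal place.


Step 1: V^2 = 289.0^2 = 83521.0
Step 2: q = 0.5 * 1.151 * 83521.0
Step 3: q = 48066.3 Pa

48066.3


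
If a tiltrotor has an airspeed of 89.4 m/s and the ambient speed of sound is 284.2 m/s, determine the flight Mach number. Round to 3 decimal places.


Step 1: M = V / a = 89.4 / 284.2
Step 2: M = 0.315

0.315


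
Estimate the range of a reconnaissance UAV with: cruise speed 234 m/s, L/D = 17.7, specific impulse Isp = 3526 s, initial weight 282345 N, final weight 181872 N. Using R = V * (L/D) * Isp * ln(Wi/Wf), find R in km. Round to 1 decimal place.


Step 1: Coefficient = V * (L/D) * Isp = 234 * 17.7 * 3526 = 14603986.8 m
Step 2: Wi/Wf = 282345 / 181872 = 1.552438
Step 3: ln(1.552438) = 0.439827
Step 4: R = 14603986.8 * 0.439827 = 6423221.6 m = 6423.2 km

6423.2


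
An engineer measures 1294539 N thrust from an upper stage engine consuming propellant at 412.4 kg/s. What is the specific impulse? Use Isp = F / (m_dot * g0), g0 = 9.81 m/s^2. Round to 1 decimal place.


Step 1: m_dot * g0 = 412.4 * 9.81 = 4045.64
Step 2: Isp = 1294539 / 4045.64 = 320.0 s

320.0


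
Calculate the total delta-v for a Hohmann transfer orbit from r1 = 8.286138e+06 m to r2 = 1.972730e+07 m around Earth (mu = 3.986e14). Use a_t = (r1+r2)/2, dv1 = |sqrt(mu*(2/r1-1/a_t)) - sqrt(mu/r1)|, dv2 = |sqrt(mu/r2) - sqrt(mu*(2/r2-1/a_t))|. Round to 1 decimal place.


Step 1: Transfer semi-major axis a_t = (8.286138e+06 + 1.972730e+07) / 2 = 1.400672e+07 m
Step 2: v1 (circular at r1) = sqrt(mu/r1) = 6935.74 m/s
Step 3: v_t1 = sqrt(mu*(2/r1 - 1/a_t)) = 8231.11 m/s
Step 4: dv1 = |8231.11 - 6935.74| = 1295.37 m/s
Step 5: v2 (circular at r2) = 4495.05 m/s, v_t2 = 3457.34 m/s
Step 6: dv2 = |4495.05 - 3457.34| = 1037.71 m/s
Step 7: Total delta-v = 1295.37 + 1037.71 = 2333.1 m/s

2333.1


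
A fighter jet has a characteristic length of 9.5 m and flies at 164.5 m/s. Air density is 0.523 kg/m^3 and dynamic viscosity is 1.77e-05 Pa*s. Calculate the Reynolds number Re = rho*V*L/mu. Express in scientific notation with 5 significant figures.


Step 1: Numerator = rho * V * L = 0.523 * 164.5 * 9.5 = 817.31825
Step 2: Re = 817.31825 / 1.77e-05
Step 3: Re = 4.6176e+07

4.6176e+07


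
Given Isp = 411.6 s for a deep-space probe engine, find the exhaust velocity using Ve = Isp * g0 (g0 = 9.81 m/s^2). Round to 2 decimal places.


Step 1: Ve = Isp * g0 = 411.6 * 9.81
Step 2: Ve = 4037.80 m/s

4037.80


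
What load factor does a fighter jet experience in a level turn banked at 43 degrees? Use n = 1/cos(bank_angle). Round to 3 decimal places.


Step 1: Convert 43 degrees to radians = 0.750492
Step 2: cos(43 deg) = 0.731354
Step 3: n = 1 / 0.731354 = 1.367

1.367


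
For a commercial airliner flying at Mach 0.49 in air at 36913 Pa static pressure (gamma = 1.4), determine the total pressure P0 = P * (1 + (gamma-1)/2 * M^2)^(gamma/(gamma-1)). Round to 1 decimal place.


Step 1: (gamma-1)/2 * M^2 = 0.2 * 0.2401 = 0.04802
Step 2: 1 + 0.04802 = 1.04802
Step 3: Exponent gamma/(gamma-1) = 3.5
Step 4: P0 = 36913 * 1.04802^3.5 = 43498.4 Pa

43498.4


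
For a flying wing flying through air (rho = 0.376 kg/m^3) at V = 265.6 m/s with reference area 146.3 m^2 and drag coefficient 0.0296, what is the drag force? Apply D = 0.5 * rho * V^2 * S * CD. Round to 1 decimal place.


Step 1: Dynamic pressure q = 0.5 * 0.376 * 265.6^2 = 13262.1517 Pa
Step 2: Drag D = q * S * CD = 13262.1517 * 146.3 * 0.0296
Step 3: D = 57431.5 N

57431.5


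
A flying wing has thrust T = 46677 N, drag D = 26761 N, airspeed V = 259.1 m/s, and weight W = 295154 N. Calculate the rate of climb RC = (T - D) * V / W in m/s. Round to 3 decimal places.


Step 1: Excess thrust = T - D = 46677 - 26761 = 19916 N
Step 2: Excess power = 19916 * 259.1 = 5160235.6 W
Step 3: RC = 5160235.6 / 295154 = 17.483 m/s

17.483
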